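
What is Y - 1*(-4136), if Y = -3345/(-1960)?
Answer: 1621981/392 ≈ 4137.7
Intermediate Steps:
Y = 669/392 (Y = -3345*(-1/1960) = 669/392 ≈ 1.7066)
Y - 1*(-4136) = 669/392 - 1*(-4136) = 669/392 + 4136 = 1621981/392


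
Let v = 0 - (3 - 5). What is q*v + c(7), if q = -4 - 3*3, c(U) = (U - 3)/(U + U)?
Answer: -180/7 ≈ -25.714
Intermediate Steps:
c(U) = (-3 + U)/(2*U) (c(U) = (-3 + U)/((2*U)) = (-3 + U)*(1/(2*U)) = (-3 + U)/(2*U))
v = 2 (v = 0 - 1*(-2) = 0 + 2 = 2)
q = -13 (q = -4 - 1*9 = -4 - 9 = -13)
q*v + c(7) = -13*2 + (½)*(-3 + 7)/7 = -26 + (½)*(⅐)*4 = -26 + 2/7 = -180/7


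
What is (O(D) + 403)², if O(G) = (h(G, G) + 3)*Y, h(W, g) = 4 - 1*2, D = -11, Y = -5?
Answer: 142884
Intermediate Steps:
h(W, g) = 2 (h(W, g) = 4 - 2 = 2)
O(G) = -25 (O(G) = (2 + 3)*(-5) = 5*(-5) = -25)
(O(D) + 403)² = (-25 + 403)² = 378² = 142884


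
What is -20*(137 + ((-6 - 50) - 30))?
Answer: -1020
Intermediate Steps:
-20*(137 + ((-6 - 50) - 30)) = -20*(137 + (-56 - 30)) = -20*(137 - 86) = -20*51 = -1020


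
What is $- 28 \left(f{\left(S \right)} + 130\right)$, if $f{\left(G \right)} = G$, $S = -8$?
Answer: $-3416$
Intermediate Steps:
$- 28 \left(f{\left(S \right)} + 130\right) = - 28 \left(-8 + 130\right) = \left(-28\right) 122 = -3416$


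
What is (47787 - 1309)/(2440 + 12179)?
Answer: 46478/14619 ≈ 3.1793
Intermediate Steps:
(47787 - 1309)/(2440 + 12179) = 46478/14619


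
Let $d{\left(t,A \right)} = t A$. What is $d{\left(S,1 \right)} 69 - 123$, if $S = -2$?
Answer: $-261$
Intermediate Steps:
$d{\left(t,A \right)} = A t$
$d{\left(S,1 \right)} 69 - 123 = 1 \left(-2\right) 69 - 123 = \left(-2\right) 69 - 123 = -138 - 123 = -261$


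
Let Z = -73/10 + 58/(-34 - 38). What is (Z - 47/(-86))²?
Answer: 3423069049/59907600 ≈ 57.139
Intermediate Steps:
Z = -1459/180 (Z = -73*⅒ + 58/(-72) = -73/10 + 58*(-1/72) = -73/10 - 29/36 = -1459/180 ≈ -8.1056)
(Z - 47/(-86))² = (-1459/180 - 47/(-86))² = (-1459/180 - 47*(-1/86))² = (-1459/180 + 47/86)² = (-58507/7740)² = 3423069049/59907600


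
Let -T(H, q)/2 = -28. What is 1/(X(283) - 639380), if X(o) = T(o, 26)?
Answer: -1/639324 ≈ -1.5642e-6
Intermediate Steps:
T(H, q) = 56 (T(H, q) = -2*(-28) = 56)
X(o) = 56
1/(X(283) - 639380) = 1/(56 - 639380) = 1/(-639324) = -1/639324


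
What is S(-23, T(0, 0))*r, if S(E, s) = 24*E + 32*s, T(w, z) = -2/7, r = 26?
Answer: -102128/7 ≈ -14590.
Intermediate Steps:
T(w, z) = -2/7 (T(w, z) = -2*1/7 = -2/7)
S(-23, T(0, 0))*r = (24*(-23) + 32*(-2/7))*26 = (-552 - 64/7)*26 = -3928/7*26 = -102128/7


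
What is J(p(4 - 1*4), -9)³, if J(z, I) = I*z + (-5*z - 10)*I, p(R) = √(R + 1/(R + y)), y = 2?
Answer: 903960 + 449064*√2 ≈ 1.5390e+6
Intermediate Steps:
p(R) = √(R + 1/(2 + R)) (p(R) = √(R + 1/(R + 2)) = √(R + 1/(2 + R)))
J(z, I) = I*z + I*(-10 - 5*z) (J(z, I) = I*z + (-10 - 5*z)*I = I*z + I*(-10 - 5*z))
J(p(4 - 1*4), -9)³ = (-2*(-9)*(5 + 2*√((1 + (4 - 1*4)*(2 + (4 - 1*4)))/(2 + (4 - 1*4)))))³ = (-2*(-9)*(5 + 2*√((1 + (4 - 4)*(2 + (4 - 4)))/(2 + (4 - 4)))))³ = (-2*(-9)*(5 + 2*√((1 + 0*(2 + 0))/(2 + 0))))³ = (-2*(-9)*(5 + 2*√((1 + 0*2)/2)))³ = (-2*(-9)*(5 + 2*√((1 + 0)/2)))³ = (-2*(-9)*(5 + 2*√((½)*1)))³ = (-2*(-9)*(5 + 2*√(½)))³ = (-2*(-9)*(5 + 2*(√2/2)))³ = (-2*(-9)*(5 + √2))³ = (90 + 18*√2)³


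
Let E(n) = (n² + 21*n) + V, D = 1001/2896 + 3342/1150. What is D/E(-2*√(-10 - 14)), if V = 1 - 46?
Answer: -254495177/34534582800 + 37903537*I*√6/8633645700 ≈ -0.0073693 + 0.010754*I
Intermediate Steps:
V = -45
D = 5414791/1665200 (D = 1001*(1/2896) + 3342*(1/1150) = 1001/2896 + 1671/575 = 5414791/1665200 ≈ 3.2517)
E(n) = -45 + n² + 21*n (E(n) = (n² + 21*n) - 45 = -45 + n² + 21*n)
D/E(-2*√(-10 - 14)) = 5414791/(1665200*(-45 + (-2*√(-10 - 14))² + 21*(-2*√(-10 - 14)))) = 5414791/(1665200*(-45 + (-4*I*√6)² + 21*(-4*I*√6))) = 5414791/(1665200*(-45 - 96 - 84*I*√6)) = 5414791/(1665200*(-141 - 84*I*√6))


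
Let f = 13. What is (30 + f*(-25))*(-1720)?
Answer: 507400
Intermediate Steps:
(30 + f*(-25))*(-1720) = (30 + 13*(-25))*(-1720) = (30 - 325)*(-1720) = -295*(-1720) = 507400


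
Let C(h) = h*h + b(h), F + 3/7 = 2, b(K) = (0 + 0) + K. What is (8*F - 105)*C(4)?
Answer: -12940/7 ≈ -1848.6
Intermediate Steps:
b(K) = K (b(K) = 0 + K = K)
F = 11/7 (F = -3/7 + 2 = 11/7 ≈ 1.5714)
C(h) = h + h² (C(h) = h*h + h = h² + h = h + h²)
(8*F - 105)*C(4) = (8*(11/7) - 105)*(4*(1 + 4)) = (88/7 - 105)*(4*5) = -647/7*20 = -12940/7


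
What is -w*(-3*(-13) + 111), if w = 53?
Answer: -7950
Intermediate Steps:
-w*(-3*(-13) + 111) = -53*(-3*(-13) + 111) = -53*(39 + 111) = -53*150 = -1*7950 = -7950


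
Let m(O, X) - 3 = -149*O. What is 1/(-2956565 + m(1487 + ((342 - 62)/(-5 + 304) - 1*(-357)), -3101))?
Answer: -299/966205802 ≈ -3.0946e-7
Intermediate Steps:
m(O, X) = 3 - 149*O
1/(-2956565 + m(1487 + ((342 - 62)/(-5 + 304) - 1*(-357)), -3101)) = 1/(-2956565 + (3 - 149*(1487 + ((342 - 62)/(-5 + 304) - 1*(-357))))) = 1/(-2956565 + (3 - 149*(1487 + (280/299 + 357)))) = 1/(-2956565 + (3 - 149*(1487 + 107023/299))) = 1/(-2956565 + (3 - 149*551636/299)) = 1/(-2956565 + (3 - 82193764/299)) = 1/(-2956565 - 82192867/299) = 1/(-966205802/299) = -299/966205802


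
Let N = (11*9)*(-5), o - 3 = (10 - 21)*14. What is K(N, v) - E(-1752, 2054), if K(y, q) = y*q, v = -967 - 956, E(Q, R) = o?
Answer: 952036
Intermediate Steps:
o = -151 (o = 3 + (10 - 21)*14 = 3 - 11*14 = 3 - 154 = -151)
E(Q, R) = -151
N = -495 (N = 99*(-5) = -495)
v = -1923
K(y, q) = q*y
K(N, v) - E(-1752, 2054) = -1923*(-495) - 1*(-151) = 951885 + 151 = 952036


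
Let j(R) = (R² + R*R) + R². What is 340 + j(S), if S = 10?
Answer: 640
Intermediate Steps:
j(R) = 3*R² (j(R) = (R² + R²) + R² = 2*R² + R² = 3*R²)
340 + j(S) = 340 + 3*10² = 340 + 3*100 = 340 + 300 = 640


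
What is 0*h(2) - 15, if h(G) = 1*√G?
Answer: -15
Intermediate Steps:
h(G) = √G
0*h(2) - 15 = 0*√2 - 15 = 0 - 15 = -15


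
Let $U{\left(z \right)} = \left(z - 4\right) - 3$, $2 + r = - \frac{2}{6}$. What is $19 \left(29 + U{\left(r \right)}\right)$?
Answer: $\frac{1121}{3} \approx 373.67$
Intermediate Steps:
$r = - \frac{7}{3}$ ($r = -2 - \frac{2}{6} = -2 - \frac{1}{3} = - \frac{7}{3} \approx -2.3333$)
$U{\left(z \right)} = -7 + z$ ($U{\left(z \right)} = \left(z - 4\right) - 3 = \left(-4 + z\right) - 3 = -7 + z$)
$19 \left(29 + U{\left(r \right)}\right) = 19 \left(29 - \frac{28}{3}\right) = 19 \cdot \frac{59}{3} = \frac{1121}{3}$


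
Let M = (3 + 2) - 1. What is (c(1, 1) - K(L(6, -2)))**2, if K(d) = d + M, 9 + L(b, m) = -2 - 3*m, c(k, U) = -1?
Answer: 0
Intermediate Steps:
L(b, m) = -11 - 3*m (L(b, m) = -9 + (-2 - 3*m) = -11 - 3*m)
M = 4 (M = 5 - 1 = 4)
K(d) = 4 + d (K(d) = d + 4 = 4 + d)
(c(1, 1) - K(L(6, -2)))**2 = (-1 - (4 + (-11 - 3*(-2))))**2 = (-1 - (4 + (-11 + 6)))**2 = (-1 - (4 - 5))**2 = (-1 - 1*(-1))**2 = (-1 + 1)**2 = 0**2 = 0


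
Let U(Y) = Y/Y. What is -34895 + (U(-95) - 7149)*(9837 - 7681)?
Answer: -15445983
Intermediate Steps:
U(Y) = 1
-34895 + (U(-95) - 7149)*(9837 - 7681) = -34895 + (1 - 7149)*(9837 - 7681) = -34895 - 7148*2156 = -34895 - 15411088 = -15445983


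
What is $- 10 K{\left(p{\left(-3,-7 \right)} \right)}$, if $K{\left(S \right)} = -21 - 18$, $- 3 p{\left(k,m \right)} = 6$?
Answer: $390$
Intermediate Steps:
$p{\left(k,m \right)} = -2$ ($p{\left(k,m \right)} = \left(- \frac{1}{3}\right) 6 = -2$)
$K{\left(S \right)} = -39$ ($K{\left(S \right)} = -21 - 18 = -39$)
$- 10 K{\left(p{\left(-3,-7 \right)} \right)} = \left(-10\right) \left(-39\right) = 390$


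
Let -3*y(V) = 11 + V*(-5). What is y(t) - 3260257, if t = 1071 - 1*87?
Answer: -9775862/3 ≈ -3.2586e+6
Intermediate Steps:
t = 984 (t = 1071 - 87 = 984)
y(V) = -11/3 + 5*V/3 (y(V) = -(11 + V*(-5))/3 = -(11 - 5*V)/3 = -11/3 + 5*V/3)
y(t) - 3260257 = (-11/3 + (5/3)*984) - 3260257 = (-11/3 + 1640) - 3260257 = 4909/3 - 3260257 = -9775862/3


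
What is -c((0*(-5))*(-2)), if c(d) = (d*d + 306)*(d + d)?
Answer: 0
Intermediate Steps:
c(d) = 2*d*(306 + d²) (c(d) = (d² + 306)*(2*d) = (306 + d²)*(2*d) = 2*d*(306 + d²))
-c((0*(-5))*(-2)) = -2*(0*(-5))*(-2)*(306 + ((0*(-5))*(-2))²) = -2*0*(-2)*(306 + (0*(-2))²) = -2*0*(306 + 0²) = -2*0*(306 + 0) = -2*0*306 = -1*0 = 0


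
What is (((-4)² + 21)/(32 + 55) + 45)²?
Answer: 15618304/7569 ≈ 2063.5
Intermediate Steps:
(((-4)² + 21)/(32 + 55) + 45)² = ((16 + 21)/87 + 45)² = (37*(1/87) + 45)² = (37/87 + 45)² = (3952/87)² = 15618304/7569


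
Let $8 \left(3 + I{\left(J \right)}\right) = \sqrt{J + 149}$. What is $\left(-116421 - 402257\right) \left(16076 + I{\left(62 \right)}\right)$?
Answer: $-8336711494 - \frac{259339 \sqrt{211}}{4} \approx -8.3377 \cdot 10^{9}$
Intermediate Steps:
$I{\left(J \right)} = -3 + \frac{\sqrt{149 + J}}{8}$ ($I{\left(J \right)} = -3 + \frac{\sqrt{J + 149}}{8} = -3 + \frac{\sqrt{149 + J}}{8}$)
$\left(-116421 - 402257\right) \left(16076 + I{\left(62 \right)}\right) = \left(-116421 - 402257\right) \left(16076 - \left(3 - \frac{\sqrt{149 + 62}}{8}\right)\right) = - 518678 \left(16076 - \left(3 - \frac{\sqrt{211}}{8}\right)\right) = - 518678 \left(16073 + \frac{\sqrt{211}}{8}\right) = -8336711494 - \frac{259339 \sqrt{211}}{4}$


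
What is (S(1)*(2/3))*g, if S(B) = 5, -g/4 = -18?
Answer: 240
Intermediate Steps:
g = 72 (g = -4*(-18) = 72)
(S(1)*(2/3))*g = (5*(2/3))*72 = (10/3)*72 = 240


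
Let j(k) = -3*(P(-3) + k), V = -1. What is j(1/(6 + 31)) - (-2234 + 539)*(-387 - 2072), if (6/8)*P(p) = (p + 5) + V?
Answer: -154216336/37 ≈ -4.1680e+6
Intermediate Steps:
P(p) = 16/3 + 4*p/3 (P(p) = 4*((p + 5) - 1)/3 = 4*((5 + p) - 1)/3 = 4*(4 + p)/3 = 16/3 + 4*p/3)
j(k) = -4 - 3*k (j(k) = -3*((16/3 + (4/3)*(-3)) + k) = -3*((16/3 - 4) + k) = -3*(4/3 + k) = -4 - 3*k)
j(1/(6 + 31)) - (-2234 + 539)*(-387 - 2072) = (-4 - 3/(6 + 31)) - (-2234 + 539)*(-387 - 2072) = (-4 - 3/37) - (-1695)*(-2459) = (-4 - 3*1/37) - 1*4168005 = (-4 - 3/37) - 4168005 = -151/37 - 4168005 = -154216336/37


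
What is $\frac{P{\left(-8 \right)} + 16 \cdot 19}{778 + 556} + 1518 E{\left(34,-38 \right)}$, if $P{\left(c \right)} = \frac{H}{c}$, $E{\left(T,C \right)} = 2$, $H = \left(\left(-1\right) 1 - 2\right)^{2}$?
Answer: $\frac{32402615}{10672} \approx 3036.2$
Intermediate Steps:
$H = 9$ ($H = \left(-1 - 2\right)^{2} = \left(-3\right)^{2} = 9$)
$P{\left(c \right)} = \frac{9}{c}$
$\frac{P{\left(-8 \right)} + 16 \cdot 19}{778 + 556} + 1518 E{\left(34,-38 \right)} = \frac{\frac{9}{-8} + 16 \cdot 19}{778 + 556} + 1518 \cdot 2 = \frac{9 \left(- \frac{1}{8}\right) + 304}{1334} + 3036 = \left(- \frac{9}{8} + 304\right) \frac{1}{1334} + 3036 = \frac{2423}{8} \cdot \frac{1}{1334} + 3036 = \frac{2423}{10672} + 3036 = \frac{32402615}{10672}$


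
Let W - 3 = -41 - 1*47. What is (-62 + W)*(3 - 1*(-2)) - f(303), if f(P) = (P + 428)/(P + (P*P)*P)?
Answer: -20446546781/27818430 ≈ -735.00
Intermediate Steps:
W = -85 (W = 3 + (-41 - 1*47) = 3 + (-41 - 47) = 3 - 88 = -85)
f(P) = (428 + P)/(P + P³) (f(P) = (428 + P)/(P + P²*P) = (428 + P)/(P + P³))
(-62 + W)*(3 - 1*(-2)) - f(303) = (-62 - 85)*(3 - 1*(-2)) - (428 + 303)/(303 + 303³) = -147*(3 + 2) - 731/(303 + 27818127) = -147*5 - 731/27818430 = -735 - 731/27818430 = -20446546781/27818430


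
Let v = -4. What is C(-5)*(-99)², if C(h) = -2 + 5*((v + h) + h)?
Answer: -705672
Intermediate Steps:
C(h) = -22 + 10*h (C(h) = -2 + 5*((-4 + h) + h) = -2 + 5*(-4 + 2*h) = -2 + (-20 + 10*h) = -22 + 10*h)
C(-5)*(-99)² = (-22 + 10*(-5))*(-99)² = (-22 - 50)*9801 = -72*9801 = -705672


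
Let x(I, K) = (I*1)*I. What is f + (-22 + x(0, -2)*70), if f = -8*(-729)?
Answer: 5810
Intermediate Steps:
x(I, K) = I**2 (x(I, K) = I*I = I**2)
f = 5832
f + (-22 + x(0, -2)*70) = 5832 + (-22 + 0**2*70) = 5832 + (-22 + 0*70) = 5832 + (-22 + 0) = 5832 - 22 = 5810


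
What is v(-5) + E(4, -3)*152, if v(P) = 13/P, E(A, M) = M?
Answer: -2293/5 ≈ -458.60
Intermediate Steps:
v(-5) + E(4, -3)*152 = 13/(-5) - 3*152 = 13*(-⅕) - 456 = -13/5 - 456 = -2293/5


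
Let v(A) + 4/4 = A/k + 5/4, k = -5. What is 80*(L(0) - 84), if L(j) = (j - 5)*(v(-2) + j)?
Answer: -6980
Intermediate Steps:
v(A) = 1/4 - A/5 (v(A) = -1 + (A/(-5) + 5/4) = -1 + (A*(-1/5) + 5*(1/4)) = -1 + (-A/5 + 5/4) = -1 + (5/4 - A/5) = 1/4 - A/5)
L(j) = (-5 + j)*(13/20 + j) (L(j) = (j - 5)*((1/4 - 1/5*(-2)) + j) = (-5 + j)*((1/4 + 2/5) + j) = (-5 + j)*(13/20 + j))
80*(L(0) - 84) = 80*((-13/4 + 0**2 - 87/20*0) - 84) = 80*((-13/4 + 0 + 0) - 84) = 80*(-13/4 - 84) = 80*(-349/4) = -6980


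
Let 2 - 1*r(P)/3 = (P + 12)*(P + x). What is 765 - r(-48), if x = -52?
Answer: 11559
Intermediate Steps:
r(P) = 6 - 3*(-52 + P)*(12 + P) (r(P) = 6 - 3*(P + 12)*(P - 52) = 6 - 3*(12 + P)*(-52 + P) = 6 - 3*(-52 + P)*(12 + P))
765 - r(-48) = 765 - (1878 - 3*(-48)² + 120*(-48)) = 765 - (1878 - 3*2304 - 5760) = 765 - (1878 - 6912 - 5760) = 765 - 1*(-10794) = 765 + 10794 = 11559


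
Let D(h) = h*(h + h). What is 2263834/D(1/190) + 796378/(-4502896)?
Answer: 91999126795559411/2251448 ≈ 4.0862e+10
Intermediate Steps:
D(h) = 2*h² (D(h) = h*(2*h) = 2*h²)
2263834/D(1/190) + 796378/(-4502896) = 2263834/((2*(1/190)²)) + 796378/(-4502896) = 2263834/((2*(1/190)²)) + 796378*(-1/4502896) = 2263834/((2*(1/36100))) - 398189/2251448 = 2263834/(1/18050) - 398189/2251448 = 2263834*18050 - 398189/2251448 = 40862203700 - 398189/2251448 = 91999126795559411/2251448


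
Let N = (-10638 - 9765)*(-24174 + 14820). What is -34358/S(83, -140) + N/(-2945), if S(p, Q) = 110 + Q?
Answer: -112486111/1767 ≈ -63659.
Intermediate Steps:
N = 190849662 (N = -20403*(-9354) = 190849662)
-34358/S(83, -140) + N/(-2945) = -34358/(110 - 140) + 190849662/(-2945) = -34358/(-30) + 190849662*(-1/2945) = -34358*(-1/30) - 190849662/2945 = 17179/15 - 190849662/2945 = -112486111/1767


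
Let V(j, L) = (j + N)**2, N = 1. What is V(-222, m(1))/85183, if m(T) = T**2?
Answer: 48841/85183 ≈ 0.57337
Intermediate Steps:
V(j, L) = (1 + j)**2 (V(j, L) = (j + 1)**2 = (1 + j)**2)
V(-222, m(1))/85183 = (1 - 222)**2/85183 = (-221)**2*(1/85183) = 48841*(1/85183) = 48841/85183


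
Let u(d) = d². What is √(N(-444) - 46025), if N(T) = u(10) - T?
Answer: I*√45481 ≈ 213.26*I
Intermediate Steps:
N(T) = 100 - T (N(T) = 10² - T = 100 - T)
√(N(-444) - 46025) = √((100 - 1*(-444)) - 46025) = √((100 + 444) - 46025) = √(544 - 46025) = √(-45481) = I*√45481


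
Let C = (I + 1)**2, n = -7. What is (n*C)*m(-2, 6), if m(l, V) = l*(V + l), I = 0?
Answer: 56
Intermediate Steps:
C = 1 (C = (0 + 1)**2 = 1**2 = 1)
(n*C)*m(-2, 6) = (-7*1)*(-2*(6 - 2)) = -(-14)*4 = -7*(-8) = 56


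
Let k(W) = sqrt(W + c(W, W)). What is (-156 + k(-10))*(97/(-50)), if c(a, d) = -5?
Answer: 7566/25 - 97*I*sqrt(15)/50 ≈ 302.64 - 7.5136*I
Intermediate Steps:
k(W) = sqrt(-5 + W) (k(W) = sqrt(W - 5) = sqrt(-5 + W))
(-156 + k(-10))*(97/(-50)) = (-156 + sqrt(-5 - 10))*(97/(-50)) = (-156 + sqrt(-15))*(97*(-1/50)) = (-156 + I*sqrt(15))*(-97/50) = 7566/25 - 97*I*sqrt(15)/50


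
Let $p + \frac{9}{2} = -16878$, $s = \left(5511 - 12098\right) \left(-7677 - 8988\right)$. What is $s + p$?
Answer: $\frac{219510945}{2} \approx 1.0976 \cdot 10^{8}$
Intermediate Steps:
$s = 109772355$ ($s = \left(-6587\right) \left(-16665\right) = 109772355$)
$p = - \frac{33765}{2}$ ($p = - \frac{9}{2} - 16878 = - \frac{33765}{2} \approx -16883.0$)
$s + p = 109772355 - \frac{33765}{2} = \frac{219510945}{2}$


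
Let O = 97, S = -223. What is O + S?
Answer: -126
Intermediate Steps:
O + S = 97 - 223 = -126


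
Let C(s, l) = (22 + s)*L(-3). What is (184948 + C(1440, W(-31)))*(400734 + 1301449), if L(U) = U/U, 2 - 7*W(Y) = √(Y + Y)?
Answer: 317303933030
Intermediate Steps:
W(Y) = 2/7 - √2*√Y/7 (W(Y) = 2/7 - √(Y + Y)/7 = 2/7 - √2*√Y/7)
L(U) = 1
C(s, l) = 22 + s (C(s, l) = (22 + s)*1 = 22 + s)
(184948 + C(1440, W(-31)))*(400734 + 1301449) = (184948 + (22 + 1440))*(400734 + 1301449) = (184948 + 1462)*1702183 = 186410*1702183 = 317303933030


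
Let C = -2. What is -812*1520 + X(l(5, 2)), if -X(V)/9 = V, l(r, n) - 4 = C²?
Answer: -1234312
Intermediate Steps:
l(r, n) = 8 (l(r, n) = 4 + (-2)² = 4 + 4 = 8)
X(V) = -9*V
-812*1520 + X(l(5, 2)) = -812*1520 - 9*8 = -1234240 - 72 = -1234312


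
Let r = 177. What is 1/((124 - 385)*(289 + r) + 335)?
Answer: -1/121291 ≈ -8.2446e-6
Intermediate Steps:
1/((124 - 385)*(289 + r) + 335) = 1/((124 - 385)*(289 + 177) + 335) = 1/(-261*466 + 335) = 1/(-121626 + 335) = 1/(-121291) = -1/121291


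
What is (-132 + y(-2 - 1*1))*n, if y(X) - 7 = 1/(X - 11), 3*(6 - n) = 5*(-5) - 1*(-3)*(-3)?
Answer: -45526/21 ≈ -2167.9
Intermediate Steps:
n = 52/3 (n = 6 - (5*(-5) - 1*(-3)*(-3))/3 = 6 - (-25 + 3*(-3))/3 = 6 - (-25 - 9)/3 = 6 - 1/3*(-34) = 6 + 34/3 = 52/3 ≈ 17.333)
y(X) = 7 + 1/(-11 + X) (y(X) = 7 + 1/(X - 11) = 7 + 1/(-11 + X))
(-132 + y(-2 - 1*1))*n = (-132 + (-76 + 7*(-2 - 1*1))/(-11 + (-2 - 1*1)))*(52/3) = (-132 + (-76 + 7*(-2 - 1))/(-11 + (-2 - 1)))*(52/3) = (-132 + (-76 + 7*(-3))/(-11 - 3))*(52/3) = (-132 + (-76 - 21)/(-14))*(52/3) = (-132 - 1/14*(-97))*(52/3) = (-132 + 97/14)*(52/3) = -1751/14*52/3 = -45526/21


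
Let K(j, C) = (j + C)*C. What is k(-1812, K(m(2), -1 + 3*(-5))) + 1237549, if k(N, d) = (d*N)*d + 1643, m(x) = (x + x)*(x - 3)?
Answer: -184309608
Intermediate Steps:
m(x) = 2*x*(-3 + x) (m(x) = (2*x)*(-3 + x) = 2*x*(-3 + x))
K(j, C) = C*(C + j) (K(j, C) = (C + j)*C = C*(C + j))
k(N, d) = 1643 + N*d**2 (k(N, d) = (N*d)*d + 1643 = N*d**2 + 1643 = 1643 + N*d**2)
k(-1812, K(m(2), -1 + 3*(-5))) + 1237549 = (1643 - 1812*(-1 + 3*(-5))**2*((-1 + 3*(-5)) + 2*2*(-3 + 2))**2) + 1237549 = (1643 - 1812*(-1 - 15)**2*((-1 - 15) + 2*2*(-1))**2) + 1237549 = (1643 - 1812*256*(-16 - 4)**2) + 1237549 = (1643 - 1812*(-16*(-20))**2) + 1237549 = (1643 - 1812*320**2) + 1237549 = (1643 - 1812*102400) + 1237549 = (1643 - 185548800) + 1237549 = -185547157 + 1237549 = -184309608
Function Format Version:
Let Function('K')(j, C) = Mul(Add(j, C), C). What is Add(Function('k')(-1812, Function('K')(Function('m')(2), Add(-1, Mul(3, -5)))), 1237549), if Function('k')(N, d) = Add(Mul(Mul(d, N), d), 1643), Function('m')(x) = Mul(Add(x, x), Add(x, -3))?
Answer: -184309608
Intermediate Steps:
Function('m')(x) = Mul(2, x, Add(-3, x)) (Function('m')(x) = Mul(Mul(2, x), Add(-3, x)) = Mul(2, x, Add(-3, x)))
Function('K')(j, C) = Mul(C, Add(C, j)) (Function('K')(j, C) = Mul(Add(C, j), C) = Mul(C, Add(C, j)))
Function('k')(N, d) = Add(1643, Mul(N, Pow(d, 2))) (Function('k')(N, d) = Add(Mul(Mul(N, d), d), 1643) = Add(Mul(N, Pow(d, 2)), 1643) = Add(1643, Mul(N, Pow(d, 2))))
Add(Function('k')(-1812, Function('K')(Function('m')(2), Add(-1, Mul(3, -5)))), 1237549) = Add(Add(1643, Mul(-1812, Pow(Mul(Add(-1, Mul(3, -5)), Add(Add(-1, Mul(3, -5)), Mul(2, 2, Add(-3, 2)))), 2))), 1237549) = Add(Add(1643, Mul(-1812, Pow(Mul(Add(-1, -15), Add(Add(-1, -15), Mul(2, 2, -1))), 2))), 1237549) = Add(Add(1643, Mul(-1812, Pow(Mul(-16, Add(-16, -4)), 2))), 1237549) = Add(Add(1643, Mul(-1812, Pow(Mul(-16, -20), 2))), 1237549) = Add(Add(1643, Mul(-1812, Pow(320, 2))), 1237549) = Add(Add(1643, Mul(-1812, 102400)), 1237549) = Add(Add(1643, -185548800), 1237549) = Add(-185547157, 1237549) = -184309608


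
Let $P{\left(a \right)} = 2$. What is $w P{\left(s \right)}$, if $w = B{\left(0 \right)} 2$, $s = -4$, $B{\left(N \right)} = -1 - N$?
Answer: $-4$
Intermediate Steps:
$w = -2$ ($w = \left(-1 - 0\right) 2 = \left(-1 + 0\right) 2 = \left(-1\right) 2 = -2$)
$w P{\left(s \right)} = \left(-2\right) 2 = -4$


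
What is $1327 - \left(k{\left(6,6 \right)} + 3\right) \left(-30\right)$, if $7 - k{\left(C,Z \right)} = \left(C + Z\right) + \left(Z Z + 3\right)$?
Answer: $97$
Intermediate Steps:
$k{\left(C,Z \right)} = 4 - C - Z - Z^{2}$ ($k{\left(C,Z \right)} = 7 - \left(\left(C + Z\right) + \left(Z Z + 3\right)\right) = 7 - \left(\left(C + Z\right) + \left(Z^{2} + 3\right)\right) = 7 - \left(\left(C + Z\right) + \left(3 + Z^{2}\right)\right) = 7 - \left(3 + C + Z + Z^{2}\right) = 4 - C - Z - Z^{2}$)
$1327 - \left(k{\left(6,6 \right)} + 3\right) \left(-30\right) = 1327 - \left(\left(4 - 6 - 6 - 6^{2}\right) + 3\right) \left(-30\right) = 1327 - \left(\left(4 - 6 - 6 - 36\right) + 3\right) \left(-30\right) = 1327 - \left(-44 + 3\right) \left(-30\right) = 1327 - \left(-41\right) \left(-30\right) = 1327 - 1230 = 97$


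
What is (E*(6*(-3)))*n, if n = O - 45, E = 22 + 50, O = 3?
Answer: 54432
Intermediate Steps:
E = 72
n = -42 (n = 3 - 45 = -42)
(E*(6*(-3)))*n = (72*(6*(-3)))*(-42) = (72*(-18))*(-42) = -1296*(-42) = 54432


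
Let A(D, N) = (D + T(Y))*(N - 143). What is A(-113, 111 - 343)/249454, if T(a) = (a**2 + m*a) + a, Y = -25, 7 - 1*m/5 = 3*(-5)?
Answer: 848625/249454 ≈ 3.4019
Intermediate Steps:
m = 110 (m = 35 - 15*(-5) = 35 - 5*(-15) = 35 + 75 = 110)
T(a) = a**2 + 111*a (T(a) = (a**2 + 110*a) + a = a**2 + 111*a)
A(D, N) = (-2150 + D)*(-143 + N) (A(D, N) = (D - 25*(111 - 25))*(N - 143) = (D - 25*86)*(-143 + N) = (D - 2150)*(-143 + N) = (-2150 + D)*(-143 + N))
A(-113, 111 - 343)/249454 = (307450 - 2150*(111 - 343) - 143*(-113) - 113*(111 - 343))/249454 = (307450 - 2150*(-232) + 16159 - 113*(-232))*(1/249454) = (307450 + 498800 + 16159 + 26216)*(1/249454) = 848625*(1/249454) = 848625/249454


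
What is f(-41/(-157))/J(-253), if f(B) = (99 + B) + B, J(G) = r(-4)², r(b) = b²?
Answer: 15625/40192 ≈ 0.38876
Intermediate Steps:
J(G) = 256 (J(G) = ((-4)²)² = 16² = 256)
f(B) = 99 + 2*B
f(-41/(-157))/J(-253) = (99 + 2*(-41/(-157)))/256 = (99 + 2*(-41*(-1/157)))*(1/256) = (99 + 2*(41/157))*(1/256) = (99 + 82/157)*(1/256) = (15625/157)*(1/256) = 15625/40192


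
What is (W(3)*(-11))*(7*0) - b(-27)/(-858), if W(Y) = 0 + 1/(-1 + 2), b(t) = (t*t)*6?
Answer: 729/143 ≈ 5.0979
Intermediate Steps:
b(t) = 6*t² (b(t) = t²*6 = 6*t²)
W(Y) = 1 (W(Y) = 0 + 1/1 = 0 + 1 = 1)
(W(3)*(-11))*(7*0) - b(-27)/(-858) = (1*(-11))*(7*0) - 6*(-27)²/(-858) = -11*0 - 6*729*(-1)/858 = 0 - 4374*(-1)/858 = 0 - 1*(-729/143) = 0 + 729/143 = 729/143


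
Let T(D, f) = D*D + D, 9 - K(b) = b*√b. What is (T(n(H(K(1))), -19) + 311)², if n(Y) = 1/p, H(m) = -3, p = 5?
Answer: 60543961/625 ≈ 96870.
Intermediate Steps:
K(b) = 9 - b^(3/2) (K(b) = 9 - b*√b = 9 - b^(3/2))
n(Y) = ⅕ (n(Y) = 1/5 = ⅕)
T(D, f) = D + D² (T(D, f) = D² + D = D + D²)
(T(n(H(K(1))), -19) + 311)² = ((1 + ⅕)/5 + 311)² = ((⅕)*(6/5) + 311)² = (6/25 + 311)² = (7781/25)² = 60543961/625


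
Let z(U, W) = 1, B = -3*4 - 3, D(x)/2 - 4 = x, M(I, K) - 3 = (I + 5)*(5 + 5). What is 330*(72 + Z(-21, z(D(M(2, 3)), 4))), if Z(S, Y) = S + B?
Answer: 11880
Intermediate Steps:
M(I, K) = 53 + 10*I (M(I, K) = 3 + (I + 5)*(5 + 5) = 3 + (5 + I)*10 = 3 + (50 + 10*I) = 53 + 10*I)
D(x) = 8 + 2*x
B = -15 (B = -12 - 3 = -15)
Z(S, Y) = -15 + S (Z(S, Y) = S - 15 = -15 + S)
330*(72 + Z(-21, z(D(M(2, 3)), 4))) = 330*(72 + (-15 - 21)) = 330*(72 - 36) = 330*36 = 11880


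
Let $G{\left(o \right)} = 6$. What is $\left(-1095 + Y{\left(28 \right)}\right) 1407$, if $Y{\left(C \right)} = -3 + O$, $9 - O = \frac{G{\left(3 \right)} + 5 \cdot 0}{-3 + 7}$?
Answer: $- \frac{3068667}{2} \approx -1.5343 \cdot 10^{6}$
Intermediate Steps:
$O = \frac{15}{2}$ ($O = 9 - \frac{6 + 5 \cdot 0}{-3 + 7} = 9 - \frac{6 + 0}{4} = 9 - 6 \cdot \frac{1}{4} = 9 - \frac{3}{2} = \frac{15}{2} \approx 7.5$)
$Y{\left(C \right)} = \frac{9}{2}$ ($Y{\left(C \right)} = -3 + \frac{15}{2} = \frac{9}{2}$)
$\left(-1095 + Y{\left(28 \right)}\right) 1407 = \left(-1095 + \frac{9}{2}\right) 1407 = \left(- \frac{2181}{2}\right) 1407 = - \frac{3068667}{2}$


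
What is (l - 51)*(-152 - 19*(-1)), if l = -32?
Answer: 11039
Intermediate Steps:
(l - 51)*(-152 - 19*(-1)) = (-32 - 51)*(-152 - 19*(-1)) = -83*(-152 + 19) = -83*(-133) = 11039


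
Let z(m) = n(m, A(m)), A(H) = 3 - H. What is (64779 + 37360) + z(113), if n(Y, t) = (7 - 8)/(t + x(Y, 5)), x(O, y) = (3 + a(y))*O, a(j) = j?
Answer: 81098365/794 ≈ 1.0214e+5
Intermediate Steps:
x(O, y) = O*(3 + y) (x(O, y) = (3 + y)*O = O*(3 + y))
n(Y, t) = -1/(t + 8*Y) (n(Y, t) = (7 - 8)/(t + Y*(3 + 5)) = -1/(t + Y*8) = -1/(t + 8*Y))
z(m) = -1/(3 + 7*m) (z(m) = -1/((3 - m) + 8*m) = -1/(3 + 7*m))
(64779 + 37360) + z(113) = (64779 + 37360) - 1/(3 + 7*113) = 102139 - 1/(3 + 791) = 102139 - 1/794 = 81098365/794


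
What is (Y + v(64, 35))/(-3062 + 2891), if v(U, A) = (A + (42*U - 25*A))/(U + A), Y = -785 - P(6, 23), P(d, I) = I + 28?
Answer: 2452/513 ≈ 4.7797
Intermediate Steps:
P(d, I) = 28 + I
Y = -836 (Y = -785 - (28 + 23) = -785 - 1*51 = -785 - 51 = -836)
v(U, A) = (-24*A + 42*U)/(A + U) (v(U, A) = (A + (-25*A + 42*U))/(A + U) = (-24*A + 42*U)/(A + U))
(Y + v(64, 35))/(-3062 + 2891) = (-836 + 6*(-4*35 + 7*64)/(35 + 64))/(-3062 + 2891) = (-836 + 6*(-140 + 448)/99)/(-171) = (-836 + 6*(1/99)*308)*(-1/171) = (-836 + 56/3)*(-1/171) = -2452/3*(-1/171) = 2452/513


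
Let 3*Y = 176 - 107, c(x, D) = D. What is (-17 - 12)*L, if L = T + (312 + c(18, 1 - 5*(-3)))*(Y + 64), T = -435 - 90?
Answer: -812319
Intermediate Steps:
Y = 23 (Y = (176 - 107)/3 = (1/3)*69 = 23)
T = -525
L = 28011 (L = -525 + (312 + (1 - 5*(-3)))*(23 + 64) = -525 + (312 + (1 + 15))*87 = -525 + (312 + 16)*87 = -525 + 328*87 = -525 + 28536 = 28011)
(-17 - 12)*L = (-17 - 12)*28011 = -29*28011 = -812319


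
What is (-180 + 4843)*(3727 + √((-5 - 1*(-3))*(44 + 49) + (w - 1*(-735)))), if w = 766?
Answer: 17379001 + 4663*√1315 ≈ 1.7548e+7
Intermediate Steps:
(-180 + 4843)*(3727 + √((-5 - 1*(-3))*(44 + 49) + (w - 1*(-735)))) = (-180 + 4843)*(3727 + √((-5 - 1*(-3))*(44 + 49) + (766 - 1*(-735)))) = 4663*(3727 + √((-5 + 3)*93 + (766 + 735))) = 4663*(3727 + √(-2*93 + 1501)) = 4663*(3727 + √(-186 + 1501)) = 4663*(3727 + √1315) = 17379001 + 4663*√1315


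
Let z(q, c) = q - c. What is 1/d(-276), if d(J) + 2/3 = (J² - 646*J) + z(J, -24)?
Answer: 3/762658 ≈ 3.9336e-6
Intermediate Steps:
d(J) = 70/3 + J² - 645*J (d(J) = -⅔ + ((J² - 646*J) + (J - 1*(-24))) = -⅔ + ((J² - 646*J) + (J + 24)) = -⅔ + ((J² - 646*J) + (24 + J)) = -⅔ + (24 + J² - 645*J) = 70/3 + J² - 645*J)
1/d(-276) = 1/(70/3 + (-276)² - 645*(-276)) = 1/(70/3 + 76176 + 178020) = 1/(762658/3) = 3/762658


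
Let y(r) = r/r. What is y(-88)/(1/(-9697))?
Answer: -9697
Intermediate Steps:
y(r) = 1
y(-88)/(1/(-9697)) = 1/1/(-9697) = 1/(-1/9697) = 1*(-9697) = -9697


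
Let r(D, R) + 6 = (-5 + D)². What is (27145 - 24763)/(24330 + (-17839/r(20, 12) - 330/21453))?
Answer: 3730376358/37974867991 ≈ 0.098233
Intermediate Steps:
r(D, R) = -6 + (-5 + D)²
(27145 - 24763)/(24330 + (-17839/r(20, 12) - 330/21453)) = (27145 - 24763)/(24330 + (-17839/(-6 + (-5 + 20)²) - 330/21453)) = 2382/(24330 + (-17839/(-6 + 15²) - 330*1/21453)) = 2382/(24330 + (-17839/(-6 + 225) - 110/7151)) = 2382/(24330 + (-17839/219 - 110/7151)) = 2382/(24330 - 127590779/1566069) = 2382/(37974867991/1566069) = 2382*(1566069/37974867991) = 3730376358/37974867991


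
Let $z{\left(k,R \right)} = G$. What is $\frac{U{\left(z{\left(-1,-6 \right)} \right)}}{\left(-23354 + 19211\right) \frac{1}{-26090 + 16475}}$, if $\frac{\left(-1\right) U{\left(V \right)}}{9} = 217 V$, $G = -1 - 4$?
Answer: $\frac{31296825}{1381} \approx 22662.0$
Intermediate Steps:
$G = -5$ ($G = -1 - 4 = -5$)
$z{\left(k,R \right)} = -5$
$U{\left(V \right)} = - 1953 V$ ($U{\left(V \right)} = - 9 \cdot 217 V = - 1953 V$)
$\frac{U{\left(z{\left(-1,-6 \right)} \right)}}{\left(-23354 + 19211\right) \frac{1}{-26090 + 16475}} = \frac{\left(-1953\right) \left(-5\right)}{\left(-23354 + 19211\right) \frac{1}{-26090 + 16475}} = \frac{9765}{\left(-4143\right) \frac{1}{-9615}} = \frac{9765}{\left(-4143\right) \left(- \frac{1}{9615}\right)} = \frac{9765}{\frac{1381}{3205}} = 9765 \cdot \frac{3205}{1381} = \frac{31296825}{1381}$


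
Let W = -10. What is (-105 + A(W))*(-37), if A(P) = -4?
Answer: 4033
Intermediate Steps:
(-105 + A(W))*(-37) = (-105 - 4)*(-37) = -109*(-37) = 4033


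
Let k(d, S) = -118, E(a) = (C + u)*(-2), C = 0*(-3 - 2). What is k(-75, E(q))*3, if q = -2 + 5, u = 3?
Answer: -354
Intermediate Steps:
C = 0 (C = 0*(-5) = 0)
q = 3
E(a) = -6 (E(a) = (0 + 3)*(-2) = 3*(-2) = -6)
k(-75, E(q))*3 = -118*3 = -354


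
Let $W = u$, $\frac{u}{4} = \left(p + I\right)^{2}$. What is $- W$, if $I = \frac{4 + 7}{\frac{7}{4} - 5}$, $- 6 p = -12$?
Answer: $- \frac{1296}{169} \approx -7.6686$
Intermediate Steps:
$p = 2$ ($p = \left(- \frac{1}{6}\right) \left(-12\right) = 2$)
$I = - \frac{44}{13}$ ($I = \frac{11}{7 \cdot \frac{1}{4} - 5} = \frac{11}{\frac{7}{4} - 5} = \frac{11}{- \frac{13}{4}} = 11 \left(- \frac{4}{13}\right) = - \frac{44}{13} \approx -3.3846$)
$u = \frac{1296}{169}$ ($u = 4 \left(2 - \frac{44}{13}\right)^{2} = 4 \left(- \frac{18}{13}\right)^{2} = 4 \cdot \frac{324}{169} = \frac{1296}{169} \approx 7.6686$)
$W = \frac{1296}{169} \approx 7.6686$
$- W = \left(-1\right) \frac{1296}{169} = - \frac{1296}{169}$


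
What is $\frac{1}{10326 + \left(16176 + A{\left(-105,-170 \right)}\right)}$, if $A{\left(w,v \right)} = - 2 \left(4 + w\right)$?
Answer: $\frac{1}{26704} \approx 3.7448 \cdot 10^{-5}$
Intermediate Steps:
$A{\left(w,v \right)} = -8 - 2 w$
$\frac{1}{10326 + \left(16176 + A{\left(-105,-170 \right)}\right)} = \frac{1}{10326 + \left(16176 - -202\right)} = \frac{1}{10326 + \left(16176 + \left(-8 + 210\right)\right)} = \frac{1}{10326 + \left(16176 + 202\right)} = \frac{1}{10326 + 16378} = \frac{1}{26704}$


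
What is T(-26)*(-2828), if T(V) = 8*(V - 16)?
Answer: 950208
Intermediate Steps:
T(V) = -128 + 8*V (T(V) = 8*(-16 + V) = -128 + 8*V)
T(-26)*(-2828) = (-128 + 8*(-26))*(-2828) = (-128 - 208)*(-2828) = -336*(-2828) = 950208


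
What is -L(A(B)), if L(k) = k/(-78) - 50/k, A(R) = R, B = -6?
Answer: -328/39 ≈ -8.4103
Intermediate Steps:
L(k) = -50/k - k/78 (L(k) = k*(-1/78) - 50/k = -k/78 - 50/k = -50/k - k/78)
-L(A(B)) = -(-50/(-6) - 1/78*(-6)) = -(-50*(-⅙) + 1/13) = -(25/3 + 1/13) = -1*328/39 = -328/39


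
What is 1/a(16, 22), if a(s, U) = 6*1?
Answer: 1/6 ≈ 0.16667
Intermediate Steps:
a(s, U) = 6
1/a(16, 22) = 1/6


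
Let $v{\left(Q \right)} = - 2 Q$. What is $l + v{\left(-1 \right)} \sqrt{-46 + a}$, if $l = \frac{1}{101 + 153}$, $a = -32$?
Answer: $\frac{1}{254} + 2 i \sqrt{78} \approx 0.003937 + 17.664 i$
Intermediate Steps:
$l = \frac{1}{254} \approx 0.003937$
$l + v{\left(-1 \right)} \sqrt{-46 + a} = \frac{1}{254} + \left(-2\right) \left(-1\right) \sqrt{-46 - 32} = \frac{1}{254} + 2 \sqrt{-78} = \frac{1}{254} + 2 i \sqrt{78}$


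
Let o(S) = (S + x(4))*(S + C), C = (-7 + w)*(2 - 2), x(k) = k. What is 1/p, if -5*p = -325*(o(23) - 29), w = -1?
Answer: 1/38480 ≈ 2.5988e-5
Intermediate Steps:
C = 0 (C = (-7 - 1)*(2 - 2) = -8*0 = 0)
o(S) = S*(4 + S) (o(S) = (S + 4)*(S + 0) = (4 + S)*S = S*(4 + S))
p = 38480 (p = -(-65)*(23*(4 + 23) - 29) = -(-65)*(23*27 - 29) = -(-65)*(621 - 29) = -(-65)*592 = -⅕*(-192400) = 38480)
1/p = 1/38480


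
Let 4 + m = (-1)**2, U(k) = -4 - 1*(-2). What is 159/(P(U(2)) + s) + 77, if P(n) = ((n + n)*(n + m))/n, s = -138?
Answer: 11237/148 ≈ 75.926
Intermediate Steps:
U(k) = -2 (U(k) = -4 + 2 = -2)
m = -3 (m = -4 + (-1)**2 = -4 + 1 = -3)
P(n) = -6 + 2*n (P(n) = ((n + n)*(n - 3))/n = ((2*n)*(-3 + n))/n = (2*n*(-3 + n))/n = -6 + 2*n)
159/(P(U(2)) + s) + 77 = 159/((-6 + 2*(-2)) - 138) + 77 = 159/((-6 - 4) - 138) + 77 = 159/(-10 - 138) + 77 = 159/(-148) + 77 = -1/148*159 + 77 = -159/148 + 77 = 11237/148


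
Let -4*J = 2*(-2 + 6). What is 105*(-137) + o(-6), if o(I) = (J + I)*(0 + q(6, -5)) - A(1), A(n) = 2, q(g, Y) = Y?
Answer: -14347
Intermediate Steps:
J = -2 (J = -(-2 + 6)/2 = -4/2 = -¼*8 = -2)
o(I) = 8 - 5*I (o(I) = (-2 + I)*(0 - 5) - 1*2 = (-2 + I)*(-5) - 2 = (10 - 5*I) - 2 = 8 - 5*I)
105*(-137) + o(-6) = 105*(-137) + (8 - 5*(-6)) = -14385 + (8 + 30) = -14385 + 38 = -14347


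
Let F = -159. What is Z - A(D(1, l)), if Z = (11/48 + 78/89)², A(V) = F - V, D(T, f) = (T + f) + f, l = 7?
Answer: 3197803945/18249984 ≈ 175.22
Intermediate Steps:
D(T, f) = T + 2*f
A(V) = -159 - V
Z = 22306729/18249984 (Z = (11*(1/48) + 78*(1/89))² = (11/48 + 78/89)² = (4723/4272)² = 22306729/18249984 ≈ 1.2223)
Z - A(D(1, l)) = 22306729/18249984 - (-159 - (1 + 2*7)) = 22306729/18249984 - (-159 - (1 + 14)) = 22306729/18249984 - (-159 - 1*15) = 22306729/18249984 - (-159 - 15) = 22306729/18249984 - 1*(-174) = 22306729/18249984 + 174 = 3197803945/18249984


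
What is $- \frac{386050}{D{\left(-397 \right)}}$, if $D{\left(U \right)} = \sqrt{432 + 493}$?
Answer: $- \frac{77210 \sqrt{37}}{37} \approx -12693.0$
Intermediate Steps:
$D{\left(U \right)} = 5 \sqrt{37}$ ($D{\left(U \right)} = \sqrt{925} = 5 \sqrt{37}$)
$- \frac{386050}{D{\left(-397 \right)}} = - \frac{386050}{5 \sqrt{37}} = - 386050 \frac{\sqrt{37}}{185} = - \frac{77210 \sqrt{37}}{37}$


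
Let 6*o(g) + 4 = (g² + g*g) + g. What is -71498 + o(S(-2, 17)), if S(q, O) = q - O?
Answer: -142763/2 ≈ -71382.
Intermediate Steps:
o(g) = -⅔ + g²/3 + g/6 (o(g) = -⅔ + ((g² + g*g) + g)/6 = -⅔ + ((g² + g²) + g)/6 = -⅔ + (2*g² + g)/6 = -⅔ + (g + 2*g²)/6 = -⅔ + (g²/3 + g/6) = -⅔ + g²/3 + g/6)
-71498 + o(S(-2, 17)) = -71498 + (-⅔ + (-2 - 1*17)²/3 + (-2 - 1*17)/6) = -71498 + (-⅔ + (-2 - 17)²/3 + (-2 - 17)/6) = -71498 + (-⅔ + (⅓)*(-19)² + (⅙)*(-19)) = -71498 + (-⅔ + (⅓)*361 - 19/6) = -71498 + (-⅔ + 361/3 - 19/6) = -71498 + 233/2 = -142763/2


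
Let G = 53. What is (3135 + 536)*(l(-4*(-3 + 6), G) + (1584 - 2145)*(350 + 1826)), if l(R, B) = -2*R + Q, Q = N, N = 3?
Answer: -4481222739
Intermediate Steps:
Q = 3
l(R, B) = 3 - 2*R (l(R, B) = -2*R + 3 = 3 - 2*R)
(3135 + 536)*(l(-4*(-3 + 6), G) + (1584 - 2145)*(350 + 1826)) = (3135 + 536)*((3 - (-8)*(-3 + 6)) + (1584 - 2145)*(350 + 1826)) = 3671*((3 - (-8)*3) - 561*2176) = 3671*((3 - 2*(-12)) - 1220736) = 3671*((3 + 24) - 1220736) = 3671*(27 - 1220736) = 3671*(-1220709) = -4481222739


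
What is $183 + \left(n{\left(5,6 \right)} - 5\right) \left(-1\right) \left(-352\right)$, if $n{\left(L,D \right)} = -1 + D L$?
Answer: $8631$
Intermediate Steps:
$183 + \left(n{\left(5,6 \right)} - 5\right) \left(-1\right) \left(-352\right) = 183 + \left(\left(-1 + 6 \cdot 5\right) - 5\right) \left(-1\right) \left(-352\right) = 183 + \left(\left(-1 + 30\right) - 5\right) \left(-1\right) \left(-352\right) = 183 + \left(29 - 5\right) \left(-1\right) \left(-352\right) = 183 + 24 \left(-1\right) \left(-352\right) = 183 - -8448 = 183 + 8448 = 8631$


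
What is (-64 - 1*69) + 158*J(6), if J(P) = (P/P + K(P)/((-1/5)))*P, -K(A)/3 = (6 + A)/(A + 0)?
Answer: 29255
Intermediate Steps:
K(A) = -3*(6 + A)/A (K(A) = -3*(6 + A)/(A + 0) = -3*(6 + A)/A)
J(P) = P*(16 + 90/P) (J(P) = (P/P + (-3 - 18/P)/((-1/5)))*P = (1 + (-3 - 18/P)/((-1*1/5)))*P = (1 + (-3 - 18/P)/(-1/5))*P = (1 + (-3 - 18/P)*(-5))*P = (1 + (15 + 90/P))*P = (16 + 90/P)*P = P*(16 + 90/P))
(-64 - 1*69) + 158*J(6) = (-64 - 1*69) + 158*(90 + 16*6) = (-64 - 69) + 158*(90 + 96) = -133 + 158*186 = -133 + 29388 = 29255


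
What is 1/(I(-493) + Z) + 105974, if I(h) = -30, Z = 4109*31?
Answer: 13495682927/127349 ≈ 1.0597e+5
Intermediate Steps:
Z = 127379
1/(I(-493) + Z) + 105974 = 1/(-30 + 127379) + 105974 = 1/127349 + 105974 = 13495682927/127349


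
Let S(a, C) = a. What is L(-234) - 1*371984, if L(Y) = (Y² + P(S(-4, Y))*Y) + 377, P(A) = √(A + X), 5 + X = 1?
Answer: -316851 - 468*I*√2 ≈ -3.1685e+5 - 661.85*I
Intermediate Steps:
X = -4 (X = -5 + 1 = -4)
P(A) = √(-4 + A) (P(A) = √(A - 4) = √(-4 + A))
L(Y) = 377 + Y² + 2*I*Y*√2 (L(Y) = (Y² + √(-4 - 4)*Y) + 377 = (Y² + √(-8)*Y) + 377 = (Y² + (2*I*√2)*Y) + 377 = (Y² + 2*I*Y*√2) + 377 = 377 + Y² + 2*I*Y*√2)
L(-234) - 1*371984 = (377 + (-234)² + 2*I*(-234)*√2) - 1*371984 = (377 + 54756 - 468*I*√2) - 371984 = (55133 - 468*I*√2) - 371984 = -316851 - 468*I*√2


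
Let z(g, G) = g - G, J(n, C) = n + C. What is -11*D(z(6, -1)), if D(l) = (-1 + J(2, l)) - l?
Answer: -11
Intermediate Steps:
J(n, C) = C + n
D(l) = 1 (D(l) = (-1 + (l + 2)) - l = (-1 + (2 + l)) - l = (1 + l) - l = 1)
-11*D(z(6, -1)) = -11*1 = -11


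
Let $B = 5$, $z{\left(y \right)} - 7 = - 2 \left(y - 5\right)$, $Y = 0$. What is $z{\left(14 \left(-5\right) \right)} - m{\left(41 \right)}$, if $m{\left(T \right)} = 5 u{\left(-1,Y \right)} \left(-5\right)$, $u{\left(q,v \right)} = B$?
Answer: $282$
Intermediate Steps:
$z{\left(y \right)} = 17 - 2 y$ ($z{\left(y \right)} = 7 - 2 \left(y - 5\right) = 7 - 2 \left(-5 + y\right) = 7 - \left(-10 + 2 y\right) = 17 - 2 y$)
$u{\left(q,v \right)} = 5$
$m{\left(T \right)} = -125$ ($m{\left(T \right)} = 5 \cdot 5 \left(-5\right) = 25 \left(-5\right) = -125$)
$z{\left(14 \left(-5\right) \right)} - m{\left(41 \right)} = \left(17 - 2 \cdot 14 \left(-5\right)\right) - -125 = \left(17 - -140\right) + 125 = \left(17 + 140\right) + 125 = 157 + 125 = 282$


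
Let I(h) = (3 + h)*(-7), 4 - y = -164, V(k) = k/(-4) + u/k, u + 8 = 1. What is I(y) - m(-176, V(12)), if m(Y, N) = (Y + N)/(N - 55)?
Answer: -843646/703 ≈ -1200.1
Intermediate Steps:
u = -7 (u = -8 + 1 = -7)
V(k) = -7/k - k/4 (V(k) = k/(-4) - 7/k = k*(-¼) - 7/k = -k/4 - 7/k = -7/k - k/4)
y = 168 (y = 4 - 1*(-164) = 4 + 164 = 168)
I(h) = -21 - 7*h
m(Y, N) = (N + Y)/(-55 + N)
I(y) - m(-176, V(12)) = (-21 - 7*168) - ((-7/12 - ¼*12) - 176)/(-55 + (-7/12 - ¼*12)) = (-21 - 1176) - ((-7*1/12 - 3) - 176)/(-55 + (-7*1/12 - 3)) = -1197 - ((-7/12 - 3) - 176)/(-55 + (-7/12 - 3)) = -1197 - (-43/12 - 176)/(-55 - 43/12) = -1197 - (-2155)/((-703/12)*12) = -1197 - (-12)*(-2155)/(703*12) = -1197 - 1*2155/703 = -1197 - 2155/703 = -843646/703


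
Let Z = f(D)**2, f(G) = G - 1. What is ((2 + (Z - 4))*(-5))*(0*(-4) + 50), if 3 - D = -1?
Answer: -1750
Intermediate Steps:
D = 4 (D = 3 - 1*(-1) = 3 + 1 = 4)
f(G) = -1 + G
Z = 9 (Z = (-1 + 4)**2 = 3**2 = 9)
((2 + (Z - 4))*(-5))*(0*(-4) + 50) = ((2 + (9 - 4))*(-5))*(0*(-4) + 50) = ((2 + 5)*(-5))*(0 + 50) = (7*(-5))*50 = -35*50 = -1750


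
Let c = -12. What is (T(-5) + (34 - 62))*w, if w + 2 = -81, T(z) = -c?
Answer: 1328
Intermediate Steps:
T(z) = 12 (T(z) = -1*(-12) = 12)
w = -83 (w = -2 - 81 = -83)
(T(-5) + (34 - 62))*w = (12 + (34 - 62))*(-83) = (12 - 28)*(-83) = -16*(-83) = 1328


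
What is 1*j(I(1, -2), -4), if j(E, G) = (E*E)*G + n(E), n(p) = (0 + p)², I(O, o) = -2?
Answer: -12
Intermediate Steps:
n(p) = p²
j(E, G) = E² + G*E² (j(E, G) = (E*E)*G + E² = E²*G + E² = G*E² + E² = E² + G*E²)
1*j(I(1, -2), -4) = 1*((-2)²*(1 - 4)) = 1*(4*(-3)) = 1*(-12) = -12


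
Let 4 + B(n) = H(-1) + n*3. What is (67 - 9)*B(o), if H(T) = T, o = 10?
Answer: 1450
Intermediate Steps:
B(n) = -5 + 3*n (B(n) = -4 + (-1 + n*3) = -4 + (-1 + 3*n) = -5 + 3*n)
(67 - 9)*B(o) = (67 - 9)*(-5 + 3*10) = 58*(-5 + 30) = 58*25 = 1450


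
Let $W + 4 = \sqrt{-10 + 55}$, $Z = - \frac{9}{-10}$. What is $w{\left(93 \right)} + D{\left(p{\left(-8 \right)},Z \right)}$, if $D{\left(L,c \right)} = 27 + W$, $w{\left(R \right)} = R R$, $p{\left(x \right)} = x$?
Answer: $8672 + 3 \sqrt{5} \approx 8678.7$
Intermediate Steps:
$w{\left(R \right)} = R^{2}$
$Z = \frac{9}{10}$ ($Z = \left(-9\right) \left(- \frac{1}{10}\right) = \frac{9}{10} \approx 0.9$)
$W = -4 + 3 \sqrt{5}$ ($W = -4 + \sqrt{-10 + 55} = -4 + \sqrt{45} = -4 + 3 \sqrt{5} \approx 2.7082$)
$D{\left(L,c \right)} = 23 + 3 \sqrt{5}$ ($D{\left(L,c \right)} = 27 - \left(4 - 3 \sqrt{5}\right) = 23 + 3 \sqrt{5}$)
$w{\left(93 \right)} + D{\left(p{\left(-8 \right)},Z \right)} = 93^{2} + \left(23 + 3 \sqrt{5}\right) = 8649 + \left(23 + 3 \sqrt{5}\right) = 8672 + 3 \sqrt{5}$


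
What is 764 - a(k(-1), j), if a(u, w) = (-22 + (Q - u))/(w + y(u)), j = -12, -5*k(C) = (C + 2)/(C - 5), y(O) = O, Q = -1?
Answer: 273585/359 ≈ 762.08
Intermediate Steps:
k(C) = -(2 + C)/(5*(-5 + C)) (k(C) = -(C + 2)/(5*(C - 5)) = -(2 + C)/(5*(-5 + C)))
a(u, w) = (-23 - u)/(u + w) (a(u, w) = (-22 + (-1 - u))/(w + u) = (-23 - u)/(u + w))
764 - a(k(-1), j) = 764 - (-23 - (-2 - 1*(-1))/(5*(-5 - 1)))/((-2 - 1*(-1))/(5*(-5 - 1)) - 12) = 764 - (-23 - (-2 + 1)/(5*(-6)))/((1/5)*(-2 + 1)/(-6) - 12) = 764 - (-23 - (-1)*(-1)/(5*6))/((1/5)*(-1/6)*(-1) - 12) = 764 - (-23 - 1*1/30)/(1/30 - 12) = 764 - (-23 - 1/30)/(-359/30) = 764 - (-30)*(-691)/(359*30) = 764 - 1*691/359 = 764 - 691/359 = 273585/359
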